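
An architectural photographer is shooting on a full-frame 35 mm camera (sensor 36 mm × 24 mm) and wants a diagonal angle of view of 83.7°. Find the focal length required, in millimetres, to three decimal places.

24.153 mm

Sensor diagonal = √(36² + 24²) = √1872.0000 ≈ 43.2666 mm.
From α = 2·arctan(d/2f) we get f = d / (2·tan(α/2)).
With d = 43.2666 mm and α/2 = 41.85°, tan(α/2) ≈ 0.89567, so f ≈ 43.2666 / 1.79135 ≈ 24.1531 mm.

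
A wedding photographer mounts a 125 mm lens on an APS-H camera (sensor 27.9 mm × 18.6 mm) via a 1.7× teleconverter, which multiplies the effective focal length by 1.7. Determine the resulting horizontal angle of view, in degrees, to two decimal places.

Effective focal length f = 125 × 1.7 = 212.5 mm.
α = 2·arctan(27.9 / (2 × 212.5)) = 2·arctan(0.06565) ≈ 7.5118°.

7.51°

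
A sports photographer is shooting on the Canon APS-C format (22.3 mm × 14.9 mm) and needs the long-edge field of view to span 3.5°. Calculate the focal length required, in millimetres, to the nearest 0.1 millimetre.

From α = 2·arctan(w/2f) we get f = w / (2·tan(α/2)).
With w = 22.3 mm and α/2 = 1.75°, tan(α/2) ≈ 0.03055, so f ≈ 22.3 / 0.06111 ≈ 364.9424 mm.

364.9 mm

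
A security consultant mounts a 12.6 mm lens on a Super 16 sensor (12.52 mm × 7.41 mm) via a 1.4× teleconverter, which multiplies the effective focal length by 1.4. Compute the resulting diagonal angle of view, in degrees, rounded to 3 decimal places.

Effective focal length f = 12.6 × 1.4 = 17.64 mm.
Sensor diagonal = √(12.52² + 7.41²) = √211.6585 ≈ 14.5485 mm.
α = 2·arctan(14.548 / (2 × 17.64)) = 2·arctan(0.41237) ≈ 44.8198°.

44.820°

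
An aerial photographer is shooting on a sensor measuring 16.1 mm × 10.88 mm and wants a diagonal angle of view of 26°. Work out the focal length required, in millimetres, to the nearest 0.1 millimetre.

42.1 mm

Sensor diagonal = √(16.1² + 10.88²) = √377.5844 ≈ 19.4315 mm.
From α = 2·arctan(d/2f) we get f = d / (2·tan(α/2)).
With d = 19.4315 mm and α/2 = 13°, tan(α/2) ≈ 0.23087, so f ≈ 19.4315 / 0.46174 ≈ 42.0836 mm.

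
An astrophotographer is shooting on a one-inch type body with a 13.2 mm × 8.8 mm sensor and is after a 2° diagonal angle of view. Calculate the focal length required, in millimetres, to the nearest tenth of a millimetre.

Sensor diagonal = √(13.2² + 8.8²) = √251.6800 ≈ 15.8644 mm.
From α = 2·arctan(d/2f) we get f = d / (2·tan(α/2)).
With d = 15.8644 mm and α/2 = 1°, tan(α/2) ≈ 0.01746, so f ≈ 15.8644 / 0.03491 ≈ 454.4362 mm.

454.4 mm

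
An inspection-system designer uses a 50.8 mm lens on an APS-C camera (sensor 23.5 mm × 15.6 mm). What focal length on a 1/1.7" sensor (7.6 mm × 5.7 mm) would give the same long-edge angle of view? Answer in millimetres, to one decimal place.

16.4 mm

Equal angle of view means equal width/f ratio, so f₂ = f₁ · (width₂/width₁) = 50.8 × 7.6/23.5.
f₂ = 50.8 × 0.32340 ≈ 16.429 mm.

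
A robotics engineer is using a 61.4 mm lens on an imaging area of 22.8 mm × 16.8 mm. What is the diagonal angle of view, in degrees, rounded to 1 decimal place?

26.0°

Sensor diagonal = √(22.8² + 16.8²) = √802.0800 ≈ 28.3210 mm.
Angle of view α = 2·arctan(d/2f) with d = 28.3210 mm and f = 61.4 mm.
d/2f = 0.23063; arctan(0.23063) ≈ 12.9869°, so α ≈ 25.9738°.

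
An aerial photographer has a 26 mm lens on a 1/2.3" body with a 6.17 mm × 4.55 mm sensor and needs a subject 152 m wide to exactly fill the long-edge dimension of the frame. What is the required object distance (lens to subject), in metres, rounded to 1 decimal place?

640.5 m

W: 152 m = 152000 mm.
Magnification m = w/W = dᵢ/dₒ; combined with 1/f = 1/dₒ + 1/dᵢ this gives dₒ = f·(1 + W/w).
dₒ = 26 mm × (1 + 152000/6.17) = 26 × 24636.3323 ≈ 640544.639 mm = 640.545 m.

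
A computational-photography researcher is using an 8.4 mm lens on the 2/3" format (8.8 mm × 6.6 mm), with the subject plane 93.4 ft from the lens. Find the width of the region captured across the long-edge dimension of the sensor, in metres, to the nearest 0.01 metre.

dₒ: 93.4 ft × 304.8 mm/ft = 28468.32 mm.
Similar triangles through the lens centre give W/dₒ = w/dᵢ; with 1/f = 1/dₒ + 1/dᵢ this gives W = w·(dₒ − f)/f.
W = 8.8 mm × (28468.3 − 8.4) / 8.4 = 8.8 × 3388.0856 ≈ 29815.153 mm = 29.8152 m.

29.82 m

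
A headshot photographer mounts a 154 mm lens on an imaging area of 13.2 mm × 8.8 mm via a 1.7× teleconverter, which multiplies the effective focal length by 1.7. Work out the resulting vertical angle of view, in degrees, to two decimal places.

Effective focal length f = 154 × 1.7 = 261.8 mm.
α = 2·arctan(8.8 / (2 × 261.8)) = 2·arctan(0.01681) ≈ 1.9257°.

1.93°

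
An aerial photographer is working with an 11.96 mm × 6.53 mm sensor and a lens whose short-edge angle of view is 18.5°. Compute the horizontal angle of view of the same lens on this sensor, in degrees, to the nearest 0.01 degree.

From the short-edge AOV: f = 6.53 / (2·tan(9.25°)) = 6.53 / 0.32572 ≈ 20.0479 mm.
Horizontal AOV = 2·arctan(11.96 / (2 × 20.0479)) = 2·arctan(0.29829) ≈ 33.2182°.

33.22°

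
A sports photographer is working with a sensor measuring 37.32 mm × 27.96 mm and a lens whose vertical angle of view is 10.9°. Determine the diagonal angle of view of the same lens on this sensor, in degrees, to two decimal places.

18.08°

From the vertical AOV: f = 27.96 / (2·tan(5.45°)) = 27.96 / 0.19082 ≈ 146.5280 mm.
Sensor diagonal = √(37.32² + 27.96²) = √2174.5440 ≈ 46.6320 mm.
Diagonal AOV = 2·arctan(46.6320 / (2 × 146.5280)) = 2·arctan(0.15912) ≈ 18.0826°.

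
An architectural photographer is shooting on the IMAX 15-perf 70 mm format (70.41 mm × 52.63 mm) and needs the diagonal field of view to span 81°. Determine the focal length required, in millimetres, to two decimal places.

51.46 mm

Sensor diagonal = √(70.41² + 52.63²) = √7727.4850 ≈ 87.9061 mm.
From α = 2·arctan(d/2f) we get f = d / (2·tan(α/2)).
With d = 87.9061 mm and α/2 = 40.5°, tan(α/2) ≈ 0.85408, so f ≈ 87.9061 / 1.70816 ≈ 51.4624 mm.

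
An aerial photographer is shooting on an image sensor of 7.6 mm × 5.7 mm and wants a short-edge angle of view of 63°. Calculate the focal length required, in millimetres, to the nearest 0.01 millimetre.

4.65 mm

From α = 2·arctan(h/2f) we get f = h / (2·tan(α/2)).
With h = 5.7 mm and α/2 = 31.5°, tan(α/2) ≈ 0.61280, so f ≈ 5.7 / 1.22560 ≈ 4.6508 mm.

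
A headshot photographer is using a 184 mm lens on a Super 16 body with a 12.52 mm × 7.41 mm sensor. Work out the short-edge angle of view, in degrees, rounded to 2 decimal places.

2.31°

Angle of view α = 2·arctan(h/2f) with h = 7.41 mm and f = 184 mm.
h/2f = 0.02014; arctan(0.02014) ≈ 1.1535°, so α ≈ 2.3071°.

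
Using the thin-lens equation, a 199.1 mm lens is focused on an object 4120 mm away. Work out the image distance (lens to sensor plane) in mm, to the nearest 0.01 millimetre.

1/dᵢ = 1/f − 1/dₒ = 1/199.1 − 1/4120 = 0.0047799 mm⁻¹.
dᵢ = 1/0.0047799 ≈ 209.2101 mm.

209.21 mm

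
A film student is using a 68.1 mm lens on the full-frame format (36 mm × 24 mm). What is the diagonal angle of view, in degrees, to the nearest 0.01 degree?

35.25°

Sensor diagonal = √(36² + 24²) = √1872.0000 ≈ 43.2666 mm.
Angle of view α = 2·arctan(d/2f) with d = 43.2666 mm and f = 68.1 mm.
d/2f = 0.31767; arctan(0.31767) ≈ 17.6235°, so α ≈ 35.2470°.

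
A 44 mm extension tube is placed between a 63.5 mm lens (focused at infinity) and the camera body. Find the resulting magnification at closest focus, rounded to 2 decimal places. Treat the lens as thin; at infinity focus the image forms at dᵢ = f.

0.69×

The tube moves the image plane from f to f + e, so dᵢ = 63.5 + 44 = 107.5 mm. Focus is achieved when 1/f = 1/dₒ + 1/dᵢ, giving dₒ = 1/(1/f − 1/(f+e)).
Magnification m = dᵢ/dₒ = (f+e)·(1/f − 1/(f+e)) = e/f = 44/63.5 ≈ 0.6929.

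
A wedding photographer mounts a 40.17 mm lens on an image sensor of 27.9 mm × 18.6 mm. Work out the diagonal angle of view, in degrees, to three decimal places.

Sensor diagonal = √(27.9² + 18.6²) = √1124.3700 ≈ 33.5316 mm.
Angle of view α = 2·arctan(d/2f) with d = 33.5316 mm and f = 40.17 mm.
d/2f = 0.41737; arctan(0.41737) ≈ 22.6543°, so α ≈ 45.3085°.

45.309°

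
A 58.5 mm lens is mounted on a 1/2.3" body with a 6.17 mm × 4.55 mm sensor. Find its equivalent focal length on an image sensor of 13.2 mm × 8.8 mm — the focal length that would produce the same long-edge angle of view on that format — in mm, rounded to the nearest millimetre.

Equal angle of view means equal width/f ratio, so f₂ = f₁ · (width₂/width₁) = 58.5 × 13.2/6.17.
f₂ = 58.5 × 2.13938 ≈ 125.154 mm.

125 mm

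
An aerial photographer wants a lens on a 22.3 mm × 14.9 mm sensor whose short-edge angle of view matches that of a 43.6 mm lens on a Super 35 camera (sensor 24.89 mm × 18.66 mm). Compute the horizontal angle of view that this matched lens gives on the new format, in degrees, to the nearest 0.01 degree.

Equal short-edge AOV ⇒ f₂ = f₁ · 14.9/18.66 = 43.6 × 0.79850 ≈ 34.8146 mm.
Horizontal AOV on the new format = 2·arctan(22.3 / (2 × 34.8146)) = 2·arctan(0.32027) ≈ 35.5172°.

35.52°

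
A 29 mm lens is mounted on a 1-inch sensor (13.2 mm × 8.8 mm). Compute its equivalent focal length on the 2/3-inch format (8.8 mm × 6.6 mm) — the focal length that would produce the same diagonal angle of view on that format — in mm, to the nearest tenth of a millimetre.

20.1 mm

Sensor diagonal = √(13.2² + 8.8²) = √251.6800 ≈ 15.8644 mm.
Sensor diagonal = √(8.8² + 6.6²) = √121.0000 ≈ 11.0000 mm.
Equal angle of view means equal diagonal/f ratio, so f₂ = f₁ · (diagonal₂/diagonal₁) = 29 × 11.0000/15.8644.
f₂ = 29 × 0.69338 ≈ 20.108 mm.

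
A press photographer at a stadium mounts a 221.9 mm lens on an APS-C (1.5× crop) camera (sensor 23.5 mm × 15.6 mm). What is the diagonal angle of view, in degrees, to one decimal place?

Sensor diagonal = √(23.5² + 15.6²) = √795.6100 ≈ 28.2066 mm.
Angle of view α = 2·arctan(d/2f) with d = 28.2066 mm and f = 221.9 mm.
d/2f = 0.06356; arctan(0.06356) ≈ 3.6367°, so α ≈ 7.2733°.

7.3°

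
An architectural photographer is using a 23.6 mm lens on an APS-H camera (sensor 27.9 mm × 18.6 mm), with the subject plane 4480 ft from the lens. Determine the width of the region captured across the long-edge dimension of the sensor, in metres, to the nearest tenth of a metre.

1614.3 m

dₒ: 4480 ft × 304.8 mm/ft = 1365503.96 mm.
Similar triangles through the lens centre give W/dₒ = w/dᵢ; with 1/f = 1/dₒ + 1/dᵢ this gives W = w·(dₒ − f)/f.
W = 27.9 mm × (1.3655e+06 − 23.6) / 23.6 = 27.9 × 57859.3371 ≈ 1614275.506 mm = 1614.28 m.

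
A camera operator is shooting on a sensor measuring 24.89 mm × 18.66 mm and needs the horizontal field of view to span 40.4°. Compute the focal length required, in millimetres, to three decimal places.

33.825 mm

From α = 2·arctan(w/2f) we get f = w / (2·tan(α/2)).
With w = 24.89 mm and α/2 = 20.2°, tan(α/2) ≈ 0.36793, so f ≈ 24.89 / 0.73586 ≈ 33.8245 mm.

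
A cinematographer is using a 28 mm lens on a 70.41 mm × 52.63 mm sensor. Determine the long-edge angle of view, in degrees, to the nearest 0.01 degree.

Angle of view α = 2·arctan(w/2f) with w = 70.41 mm and f = 28 mm.
w/2f = 1.25732; arctan(1.25732) ≈ 51.5033°, so α ≈ 103.0066°.

103.01°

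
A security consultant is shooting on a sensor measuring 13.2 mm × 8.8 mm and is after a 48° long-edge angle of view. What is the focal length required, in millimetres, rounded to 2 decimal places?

From α = 2·arctan(w/2f) we get f = w / (2·tan(α/2)).
With w = 13.2 mm and α/2 = 24°, tan(α/2) ≈ 0.44523, so f ≈ 13.2 / 0.89046 ≈ 14.8238 mm.

14.82 mm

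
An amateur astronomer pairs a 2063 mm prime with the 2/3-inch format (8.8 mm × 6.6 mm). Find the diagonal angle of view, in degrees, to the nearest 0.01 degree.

Sensor diagonal = √(8.8² + 6.6²) = √121.0000 ≈ 11.0000 mm.
Angle of view α = 2·arctan(d/2f) with d = 11.0000 mm and f = 2063 mm.
d/2f = 0.00267; arctan(0.00267) ≈ 0.1528°, so α ≈ 0.3055°.

0.31°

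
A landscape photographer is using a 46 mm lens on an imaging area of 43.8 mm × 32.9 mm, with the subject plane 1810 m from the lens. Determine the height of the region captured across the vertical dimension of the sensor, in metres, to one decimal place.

1294.5 m

dₒ: 1810 m = 1.81e+06 mm.
Similar triangles through the lens centre give W/dₒ = h/dᵢ; with 1/f = 1/dₒ + 1/dᵢ this gives W = h·(dₒ − f)/f.
W = 32.9 mm × (1.81e+06 − 46) / 46 = 32.9 × 39346.8261 ≈ 1294510.578 mm = 1294.51 m.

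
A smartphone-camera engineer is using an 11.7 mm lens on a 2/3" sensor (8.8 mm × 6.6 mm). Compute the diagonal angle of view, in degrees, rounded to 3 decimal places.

Sensor diagonal = √(8.8² + 6.6²) = √121.0000 ≈ 11.0000 mm.
Angle of view α = 2·arctan(d/2f) with d = 11.0000 mm and f = 11.7 mm.
d/2f = 0.47009; arctan(0.47009) ≈ 25.1775°, so α ≈ 50.3551°.

50.355°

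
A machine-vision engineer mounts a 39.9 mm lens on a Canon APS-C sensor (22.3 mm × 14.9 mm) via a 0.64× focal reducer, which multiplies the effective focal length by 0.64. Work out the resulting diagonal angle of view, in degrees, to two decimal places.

55.41°

Effective focal length f = 39.9 × 0.64 = 25.536 mm.
Sensor diagonal = √(22.3² + 14.9²) = √719.3000 ≈ 26.8198 mm.
α = 2·arctan(26.820 / (2 × 25.536)) = 2·arctan(0.52514) ≈ 55.4112°.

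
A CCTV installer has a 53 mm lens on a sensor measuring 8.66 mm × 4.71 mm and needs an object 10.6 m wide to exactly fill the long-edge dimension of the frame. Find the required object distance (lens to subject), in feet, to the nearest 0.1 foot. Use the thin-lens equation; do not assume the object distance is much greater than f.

W: 10.6 m = 10600 mm.
Magnification m = w/W = dᵢ/dₒ; combined with 1/f = 1/dₒ + 1/dᵢ this gives dₒ = f·(1 + W/w).
dₒ = 53 mm × (1 + 10600/8.66) = 53 × 1225.0185 ≈ 64925.979 mm = 64925.979/304.8 ft = 213.012 ft.

213.0 ft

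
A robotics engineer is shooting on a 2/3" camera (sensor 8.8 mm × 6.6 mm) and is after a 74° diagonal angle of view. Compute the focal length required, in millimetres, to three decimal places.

7.299 mm

Sensor diagonal = √(8.8² + 6.6²) = √121.0000 ≈ 11.0000 mm.
From α = 2·arctan(d/2f) we get f = d / (2·tan(α/2)).
With d = 11.0000 mm and α/2 = 37°, tan(α/2) ≈ 0.75355, so f ≈ 11.0000 / 1.50711 ≈ 7.2987 mm.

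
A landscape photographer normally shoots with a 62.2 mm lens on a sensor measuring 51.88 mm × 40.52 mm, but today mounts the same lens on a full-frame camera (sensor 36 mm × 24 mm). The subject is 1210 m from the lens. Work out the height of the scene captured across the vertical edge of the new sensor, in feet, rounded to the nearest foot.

The focal length stays 62.2 mm; the relevant sensor dimension is now h = 24 mm. Object distance dₒ = 1210 m = 1.21e+06 mm.
Thin-lens field height W = h·(dₒ − f)/f = 24 × (1.21e+06 − 62.2)/62.2 ≈ 466857.029 mm = 466857.029/304.8 ft = 1531.68 ft.

1532 ft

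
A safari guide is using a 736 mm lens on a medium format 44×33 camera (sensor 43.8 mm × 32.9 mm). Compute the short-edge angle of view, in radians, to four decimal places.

Angle of view α = 2·arctan(h/2f) with h = 32.9 mm and f = 736 mm.
h/2f = 0.02235; arctan(0.02235) ≈ 0.0223 rad, so α ≈ 0.0447 rad.

0.0447 rad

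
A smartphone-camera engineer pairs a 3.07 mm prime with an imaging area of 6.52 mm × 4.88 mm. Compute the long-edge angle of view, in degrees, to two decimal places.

Angle of view α = 2·arctan(w/2f) with w = 6.52 mm and f = 3.07 mm.
w/2f = 1.06189; arctan(1.06189) ≈ 46.7193°, so α ≈ 93.4385°.

93.44°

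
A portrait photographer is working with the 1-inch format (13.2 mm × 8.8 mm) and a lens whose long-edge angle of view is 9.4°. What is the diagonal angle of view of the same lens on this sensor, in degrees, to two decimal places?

From the long-edge AOV: f = 13.2 / (2·tan(4.7°)) = 13.2 / 0.16443 ≈ 80.2774 mm.
Sensor diagonal = √(13.2² + 8.8²) = √251.6800 ≈ 15.8644 mm.
Diagonal AOV = 2·arctan(15.8644 / (2 × 80.2774)) = 2·arctan(0.09881) ≈ 11.2862°.

11.29°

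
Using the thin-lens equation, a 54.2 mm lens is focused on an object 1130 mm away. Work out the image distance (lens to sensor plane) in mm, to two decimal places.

1/dᵢ = 1/f − 1/dₒ = 1/54.2 − 1/1130 = 0.0175652 mm⁻¹.
dᵢ = 1/0.0175652 ≈ 56.9307 mm.

56.93 mm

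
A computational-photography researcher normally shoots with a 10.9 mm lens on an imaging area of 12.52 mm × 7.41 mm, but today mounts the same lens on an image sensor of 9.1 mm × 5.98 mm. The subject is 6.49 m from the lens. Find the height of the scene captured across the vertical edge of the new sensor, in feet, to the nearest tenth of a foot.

The focal length stays 10.9 mm; the relevant sensor dimension is now h = 5.98 mm. Object distance dₒ = 6.49 m = 6490 mm.
Thin-lens field height W = h·(dₒ − f)/f = 5.98 × (6490 − 10.9)/10.9 ≈ 3554.589 mm = 3554.589/304.8 ft = 11.662 ft.

11.7 ft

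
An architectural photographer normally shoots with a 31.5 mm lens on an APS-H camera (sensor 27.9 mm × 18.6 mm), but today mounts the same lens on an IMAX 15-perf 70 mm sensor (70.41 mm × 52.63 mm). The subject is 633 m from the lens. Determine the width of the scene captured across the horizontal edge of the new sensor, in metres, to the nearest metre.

The focal length stays 31.5 mm; the relevant sensor dimension is now w = 70.41 mm. Object distance dₒ = 633 m = 633000 mm.
Thin-lens field width W = w·(dₒ − f)/f = 70.41 × (633000 − 31.5)/31.5 ≈ 1414835.304 mm = 1414.84 m.

1415 m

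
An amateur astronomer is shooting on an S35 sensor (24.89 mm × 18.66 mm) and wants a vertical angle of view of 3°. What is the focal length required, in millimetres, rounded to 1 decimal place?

From α = 2·arctan(h/2f) we get f = h / (2·tan(α/2)).
With h = 18.66 mm and α/2 = 1.5°, tan(α/2) ≈ 0.02619, so f ≈ 18.66 / 0.05237 ≈ 356.2983 mm.

356.3 mm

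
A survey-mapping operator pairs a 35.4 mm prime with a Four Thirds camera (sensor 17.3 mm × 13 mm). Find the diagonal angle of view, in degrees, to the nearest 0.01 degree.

33.99°

Sensor diagonal = √(17.3² + 13²) = √468.2900 ≈ 21.6400 mm.
Angle of view α = 2·arctan(d/2f) with d = 21.6400 mm and f = 35.4 mm.
d/2f = 0.30565; arctan(0.30565) ≈ 16.9958°, so α ≈ 33.9915°.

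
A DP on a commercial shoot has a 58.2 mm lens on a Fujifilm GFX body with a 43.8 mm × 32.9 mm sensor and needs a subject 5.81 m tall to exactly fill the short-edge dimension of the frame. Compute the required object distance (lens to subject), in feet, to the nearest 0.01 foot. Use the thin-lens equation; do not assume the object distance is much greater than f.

W: 5.81 m = 5810 mm.
Magnification m = h/W = dᵢ/dₒ; combined with 1/f = 1/dₒ + 1/dᵢ this gives dₒ = f·(1 + W/h).
dₒ = 58.2 mm × (1 + 5810/32.9) = 58.2 × 177.5957 ≈ 10336.072 mm = 10336.072/304.8 ft = 33.911 ft.

33.91 ft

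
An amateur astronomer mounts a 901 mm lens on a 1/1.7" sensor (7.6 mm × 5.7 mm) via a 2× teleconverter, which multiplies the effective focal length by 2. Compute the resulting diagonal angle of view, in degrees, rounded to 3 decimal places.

0.302°

Effective focal length f = 901 × 2 = 1802 mm.
Sensor diagonal = √(7.6² + 5.7²) = √90.2500 ≈ 9.5000 mm.
α = 2·arctan(9.500 / (2 × 1802)) = 2·arctan(0.00264) ≈ 0.3021°.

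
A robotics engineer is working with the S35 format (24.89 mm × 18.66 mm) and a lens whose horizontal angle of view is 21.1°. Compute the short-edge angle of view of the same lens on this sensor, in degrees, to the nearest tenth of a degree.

15.9°

From the horizontal AOV: f = 24.89 / (2·tan(10.55°)) = 24.89 / 0.37248 ≈ 66.8217 mm.
Short-edge AOV = 2·arctan(18.66 / (2 × 66.8217)) = 2·arctan(0.13963) ≈ 15.8971°.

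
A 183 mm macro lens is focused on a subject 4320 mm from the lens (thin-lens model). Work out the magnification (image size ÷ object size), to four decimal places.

Thin lens: 1/f = 1/dₒ + 1/dᵢ → 1/dᵢ = 1/183 − 1/4320 = 0.0052330 mm⁻¹, so dᵢ ≈ 191.0950 mm.
Magnification m = dᵢ/dₒ = 191.0950/4320 ≈ 0.04423.

0.0442×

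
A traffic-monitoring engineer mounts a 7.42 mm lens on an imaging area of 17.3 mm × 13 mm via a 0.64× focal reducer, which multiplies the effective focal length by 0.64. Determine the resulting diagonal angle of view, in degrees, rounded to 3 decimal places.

132.608°

Effective focal length f = 7.42 × 0.64 = 4.7488 mm.
Sensor diagonal = √(17.3² + 13²) = √468.2900 ≈ 21.6400 mm.
α = 2·arctan(21.640 / (2 × 4.7488)) = 2·arctan(2.27847) ≈ 132.6075°.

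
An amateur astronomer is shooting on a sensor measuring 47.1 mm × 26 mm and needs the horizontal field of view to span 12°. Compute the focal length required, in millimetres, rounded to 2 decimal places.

224.06 mm

From α = 2·arctan(w/2f) we get f = w / (2·tan(α/2)).
With w = 47.1 mm and α/2 = 6°, tan(α/2) ≈ 0.10510, so f ≈ 47.1 / 0.21021 ≈ 224.0633 mm.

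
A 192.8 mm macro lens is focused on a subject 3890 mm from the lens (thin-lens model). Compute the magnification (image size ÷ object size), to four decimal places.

0.0521×

Thin lens: 1/f = 1/dₒ + 1/dᵢ → 1/dᵢ = 1/192.8 − 1/3890 = 0.0049297 mm⁻¹, so dᵢ ≈ 202.8541 mm.
Magnification m = dᵢ/dₒ = 202.8541/3890 ≈ 0.05215.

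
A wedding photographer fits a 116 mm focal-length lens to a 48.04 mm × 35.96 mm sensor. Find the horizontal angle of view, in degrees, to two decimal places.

Angle of view α = 2·arctan(w/2f) with w = 48.04 mm and f = 116 mm.
w/2f = 0.20707; arctan(0.20707) ≈ 11.6988°, so α ≈ 23.3977°.

23.40°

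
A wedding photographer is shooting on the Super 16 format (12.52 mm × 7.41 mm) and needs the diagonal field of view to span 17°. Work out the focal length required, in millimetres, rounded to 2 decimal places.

48.67 mm

Sensor diagonal = √(12.52² + 7.41²) = √211.6585 ≈ 14.5485 mm.
From α = 2·arctan(d/2f) we get f = d / (2·tan(α/2)).
With d = 14.5485 mm and α/2 = 8.5°, tan(α/2) ≈ 0.14945, so f ≈ 14.5485 / 0.29890 ≈ 48.6731 mm.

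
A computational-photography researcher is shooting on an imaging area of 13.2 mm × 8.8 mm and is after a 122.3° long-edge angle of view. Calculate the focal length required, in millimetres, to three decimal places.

3.636 mm

From α = 2·arctan(w/2f) we get f = w / (2·tan(α/2)).
With w = 13.2 mm and α/2 = 61.15°, tan(α/2) ≈ 1.81524, so f ≈ 13.2 / 3.63048 ≈ 3.6359 mm.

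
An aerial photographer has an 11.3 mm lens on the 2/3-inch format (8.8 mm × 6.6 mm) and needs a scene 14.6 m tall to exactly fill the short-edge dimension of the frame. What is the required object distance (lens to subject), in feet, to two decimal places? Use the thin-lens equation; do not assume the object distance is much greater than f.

82.05 ft

W: 14.6 m = 14600 mm.
Magnification m = h/W = dᵢ/dₒ; combined with 1/f = 1/dₒ + 1/dᵢ this gives dₒ = f·(1 + W/h).
dₒ = 11.3 mm × (1 + 14600/6.6) = 11.3 × 2213.1212 ≈ 25008.270 mm = 25008.270/304.8 ft = 82.0481 ft.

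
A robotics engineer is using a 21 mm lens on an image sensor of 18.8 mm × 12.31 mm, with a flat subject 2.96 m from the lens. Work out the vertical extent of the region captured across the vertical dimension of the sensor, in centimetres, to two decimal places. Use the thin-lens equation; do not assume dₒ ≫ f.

172.28 cm

dₒ: 2.96 m = 2960 mm.
Similar triangles through the lens centre give W/dₒ = h/dᵢ; with 1/f = 1/dₒ + 1/dᵢ this gives W = h·(dₒ − f)/f.
W = 12.31 mm × (2960 − 21) / 21 = 12.31 × 139.9524 ≈ 1722.814 mm = 172.281 cm.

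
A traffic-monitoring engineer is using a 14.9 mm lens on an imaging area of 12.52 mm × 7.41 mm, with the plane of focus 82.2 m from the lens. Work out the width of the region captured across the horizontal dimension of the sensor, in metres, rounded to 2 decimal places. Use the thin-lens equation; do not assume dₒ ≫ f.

69.06 m

dₒ: 82.2 m = 82200 mm.
Similar triangles through the lens centre give W/dₒ = w/dᵢ; with 1/f = 1/dₒ + 1/dᵢ this gives W = w·(dₒ − f)/f.
W = 12.52 mm × (82200 − 14.9) / 14.9 = 12.52 × 5515.7785 ≈ 69057.547 mm = 69.0575 m.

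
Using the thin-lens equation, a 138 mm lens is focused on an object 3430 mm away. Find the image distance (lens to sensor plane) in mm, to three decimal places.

143.785 mm

1/dᵢ = 1/f − 1/dₒ = 1/138 − 1/3430 = 0.0069548 mm⁻¹.
dᵢ = 1/0.0069548 ≈ 143.7849 mm.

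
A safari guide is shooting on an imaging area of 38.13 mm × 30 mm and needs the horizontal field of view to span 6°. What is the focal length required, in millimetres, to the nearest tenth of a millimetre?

From α = 2·arctan(w/2f) we get f = w / (2·tan(α/2)).
With w = 38.13 mm and α/2 = 3°, tan(α/2) ≈ 0.05241, so f ≈ 38.13 / 0.10482 ≈ 363.7819 mm.

363.8 mm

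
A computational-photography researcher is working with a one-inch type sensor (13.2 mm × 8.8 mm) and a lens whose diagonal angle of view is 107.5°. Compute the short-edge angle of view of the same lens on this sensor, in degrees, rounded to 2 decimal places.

Sensor diagonal = √(13.2² + 8.8²) = √251.6800 ≈ 15.8644 mm.
From the diagonal AOV: f = 15.8644 / (2·tan(53.75°)) = 15.8644 / 2.72766 ≈ 5.8161 mm.
Short-edge AOV = 2·arctan(8.8 / (2 × 5.8161)) = 2·arctan(0.75652) ≈ 74.2161°.

74.22°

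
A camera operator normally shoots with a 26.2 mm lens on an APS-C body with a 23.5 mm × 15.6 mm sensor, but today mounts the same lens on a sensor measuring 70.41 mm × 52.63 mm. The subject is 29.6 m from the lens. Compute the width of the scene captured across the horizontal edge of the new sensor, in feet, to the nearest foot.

The focal length stays 26.2 mm; the relevant sensor dimension is now w = 70.41 mm. Object distance dₒ = 29.6 m = 29600 mm.
Thin-lens field width W = w·(dₒ − f)/f = 70.41 × (29600 − 26.2)/26.2 ≈ 79476.766 mm = 79476.766/304.8 ft = 260.751 ft.

261 ft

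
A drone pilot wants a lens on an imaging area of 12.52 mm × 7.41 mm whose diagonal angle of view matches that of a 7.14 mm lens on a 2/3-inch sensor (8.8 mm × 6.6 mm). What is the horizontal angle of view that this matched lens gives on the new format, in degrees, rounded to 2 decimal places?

67.08°

Sensor diagonal = √(8.8² + 6.6²) = √121.0000 ≈ 11.0000 mm.
Sensor diagonal = √(12.52² + 7.41²) = √211.6585 ≈ 14.5485 mm.
Equal diagonal AOV ⇒ f₂ = f₁ · 14.5485/11.0000 = 7.14 × 1.32259 ≈ 9.4433 mm.
Horizontal AOV on the new format = 2·arctan(12.52 / (2 × 9.4433)) = 2·arctan(0.66290) ≈ 67.0812°.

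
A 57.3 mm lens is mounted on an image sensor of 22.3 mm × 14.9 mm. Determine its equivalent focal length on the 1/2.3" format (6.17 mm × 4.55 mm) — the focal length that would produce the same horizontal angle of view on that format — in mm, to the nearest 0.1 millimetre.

15.9 mm

Equal angle of view means equal width/f ratio, so f₂ = f₁ · (width₂/width₁) = 57.3 × 6.17/22.3.
f₂ = 57.3 × 0.27668 ≈ 15.854 mm.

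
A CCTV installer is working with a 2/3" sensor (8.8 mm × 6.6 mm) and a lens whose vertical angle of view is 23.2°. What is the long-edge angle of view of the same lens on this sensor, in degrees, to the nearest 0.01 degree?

From the vertical AOV: f = 6.6 / (2·tan(11.6°)) = 6.6 / 0.41054 ≈ 16.0763 mm.
Long-edge AOV = 2·arctan(8.8 / (2 × 16.0763)) = 2·arctan(0.27369) ≈ 30.6133°.

30.61°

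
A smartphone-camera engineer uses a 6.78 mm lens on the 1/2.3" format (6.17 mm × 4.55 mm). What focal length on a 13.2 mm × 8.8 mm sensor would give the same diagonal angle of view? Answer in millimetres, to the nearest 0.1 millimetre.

Sensor diagonal = √(6.17² + 4.55²) = √58.7714 ≈ 7.6663 mm.
Sensor diagonal = √(13.2² + 8.8²) = √251.6800 ≈ 15.8644 mm.
Equal angle of view means equal diagonal/f ratio, so f₂ = f₁ · (diagonal₂/diagonal₁) = 6.78 × 15.8644/7.6663.
f₂ = 6.78 × 2.06939 ≈ 14.030 mm.

14.0 mm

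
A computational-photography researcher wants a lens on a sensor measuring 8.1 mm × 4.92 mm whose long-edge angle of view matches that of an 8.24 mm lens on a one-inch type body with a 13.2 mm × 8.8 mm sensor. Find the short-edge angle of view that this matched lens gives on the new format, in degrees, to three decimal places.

51.887°

Equal long-edge AOV ⇒ f₂ = f₁ · 8.1/13.2 = 8.24 × 0.61364 ≈ 5.0564 mm.
Short-edge AOV on the new format = 2·arctan(4.92 / (2 × 5.0564)) = 2·arctan(0.48652) ≈ 51.8873°.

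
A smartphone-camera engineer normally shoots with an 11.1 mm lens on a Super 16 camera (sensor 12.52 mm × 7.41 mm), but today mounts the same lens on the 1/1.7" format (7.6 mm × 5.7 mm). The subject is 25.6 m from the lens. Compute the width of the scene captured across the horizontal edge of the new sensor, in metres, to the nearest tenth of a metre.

17.5 m

The focal length stays 11.1 mm; the relevant sensor dimension is now w = 7.6 mm. Object distance dₒ = 25.6 m = 25600 mm.
Thin-lens field width W = w·(dₒ − f)/f = 7.6 × (25600 − 11.1)/11.1 ≈ 17520.328 mm = 17.5203 m.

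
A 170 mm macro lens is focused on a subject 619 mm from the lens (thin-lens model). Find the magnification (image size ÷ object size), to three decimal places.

Thin lens: 1/f = 1/dₒ + 1/dᵢ → 1/dᵢ = 1/170 − 1/619 = 0.0042668 mm⁻¹, so dᵢ ≈ 234.3653 mm.
Magnification m = dᵢ/dₒ = 234.3653/619 ≈ 0.37862.

0.379×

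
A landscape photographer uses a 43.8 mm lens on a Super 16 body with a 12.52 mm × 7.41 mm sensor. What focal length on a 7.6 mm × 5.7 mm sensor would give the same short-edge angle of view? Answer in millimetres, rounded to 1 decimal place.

33.7 mm

Equal angle of view means equal height/f ratio, so f₂ = f₁ · (height₂/height₁) = 43.8 × 5.7/7.41.
f₂ = 43.8 × 0.76923 ≈ 33.692 mm.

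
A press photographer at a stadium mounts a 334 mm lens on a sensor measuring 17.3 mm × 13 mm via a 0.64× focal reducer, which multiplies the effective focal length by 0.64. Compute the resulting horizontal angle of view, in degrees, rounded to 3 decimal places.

Effective focal length f = 334 × 0.64 = 213.76 mm.
α = 2·arctan(17.3 / (2 × 213.76)) = 2·arctan(0.04047) ≈ 4.6345°.

4.635°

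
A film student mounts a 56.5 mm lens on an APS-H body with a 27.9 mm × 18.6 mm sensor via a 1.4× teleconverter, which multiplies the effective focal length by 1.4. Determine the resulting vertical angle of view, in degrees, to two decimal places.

Effective focal length f = 56.5 × 1.4 = 79.1 mm.
α = 2·arctan(18.6 / (2 × 79.1)) = 2·arctan(0.11757) ≈ 13.4113°.

13.41°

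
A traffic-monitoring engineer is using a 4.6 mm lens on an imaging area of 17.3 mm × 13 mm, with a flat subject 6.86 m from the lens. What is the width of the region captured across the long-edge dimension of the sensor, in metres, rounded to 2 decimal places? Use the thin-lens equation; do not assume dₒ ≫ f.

dₒ: 6.86 m = 6860 mm.
Similar triangles through the lens centre give W/dₒ = w/dᵢ; with 1/f = 1/dₒ + 1/dᵢ this gives W = w·(dₒ − f)/f.
W = 17.3 mm × (6860 − 4.6) / 4.6 = 17.3 × 1490.3043 ≈ 25782.265 mm = 25.7823 m.

25.78 m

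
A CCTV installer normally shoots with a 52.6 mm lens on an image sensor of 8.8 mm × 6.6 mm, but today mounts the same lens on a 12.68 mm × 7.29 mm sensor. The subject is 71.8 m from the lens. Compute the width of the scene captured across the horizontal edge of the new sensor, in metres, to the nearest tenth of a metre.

17.3 m

The focal length stays 52.6 mm; the relevant sensor dimension is now w = 12.68 mm. Object distance dₒ = 71.8 m = 71800 mm.
Thin-lens field width W = w·(dₒ − f)/f = 12.68 × (71800 − 52.6)/52.6 ≈ 17295.761 mm = 17.2958 m.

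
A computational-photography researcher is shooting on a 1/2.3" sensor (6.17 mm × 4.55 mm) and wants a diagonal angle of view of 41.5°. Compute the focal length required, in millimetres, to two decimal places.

10.12 mm

Sensor diagonal = √(6.17² + 4.55²) = √58.7714 ≈ 7.6663 mm.
From α = 2·arctan(d/2f) we get f = d / (2·tan(α/2)).
With d = 7.6663 mm and α/2 = 20.75°, tan(α/2) ≈ 0.37887, so f ≈ 7.6663 / 0.75773 ≈ 10.1174 mm.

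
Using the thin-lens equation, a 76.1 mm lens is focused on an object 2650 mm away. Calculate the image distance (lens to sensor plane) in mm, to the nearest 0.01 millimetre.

1/dᵢ = 1/f − 1/dₒ = 1/76.1 − 1/2650 = 0.0127632 mm⁻¹.
dᵢ = 1/0.0127632 ≈ 78.3500 mm.

78.35 mm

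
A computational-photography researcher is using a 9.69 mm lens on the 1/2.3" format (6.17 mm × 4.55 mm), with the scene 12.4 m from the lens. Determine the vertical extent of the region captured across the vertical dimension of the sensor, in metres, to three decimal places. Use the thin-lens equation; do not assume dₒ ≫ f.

5.818 m

dₒ: 12.4 m = 12400 mm.
Similar triangles through the lens centre give W/dₒ = h/dᵢ; with 1/f = 1/dₒ + 1/dᵢ this gives W = h·(dₒ − f)/f.
W = 4.55 mm × (12400 − 9.69) / 9.69 = 4.55 × 1278.6698 ≈ 5817.947 mm = 5.81795 m.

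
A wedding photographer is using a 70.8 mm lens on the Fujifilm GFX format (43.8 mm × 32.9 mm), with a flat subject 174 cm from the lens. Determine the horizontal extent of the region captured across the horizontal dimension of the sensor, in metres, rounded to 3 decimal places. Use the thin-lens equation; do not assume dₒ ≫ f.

1.033 m

dₒ: 174 cm = 1740 mm.
Similar triangles through the lens centre give W/dₒ = w/dᵢ; with 1/f = 1/dₒ + 1/dᵢ this gives W = w·(dₒ − f)/f.
W = 43.8 mm × (1740 − 70.8) / 70.8 = 43.8 × 23.5763 ≈ 1032.641 mm = 1.03264 m.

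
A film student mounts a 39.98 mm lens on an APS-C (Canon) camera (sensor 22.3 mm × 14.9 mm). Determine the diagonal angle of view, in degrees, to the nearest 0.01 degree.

Sensor diagonal = √(22.3² + 14.9²) = √719.3000 ≈ 26.8198 mm.
Angle of view α = 2·arctan(d/2f) with d = 26.8198 mm and f = 39.98 mm.
d/2f = 0.33541; arctan(0.33541) ≈ 18.5422°, so α ≈ 37.0844°.

37.08°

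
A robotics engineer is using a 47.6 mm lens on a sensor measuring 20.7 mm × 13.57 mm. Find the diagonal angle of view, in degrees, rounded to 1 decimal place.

29.1°

Sensor diagonal = √(20.7² + 13.57²) = √612.6349 ≈ 24.7515 mm.
Angle of view α = 2·arctan(d/2f) with d = 24.7515 mm and f = 47.6 mm.
d/2f = 0.25999; arctan(0.25999) ≈ 14.5739°, so α ≈ 29.1478°.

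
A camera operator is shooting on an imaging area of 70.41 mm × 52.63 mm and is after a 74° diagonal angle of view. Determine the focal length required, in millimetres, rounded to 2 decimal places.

58.33 mm

Sensor diagonal = √(70.41² + 52.63²) = √7727.4850 ≈ 87.9061 mm.
From α = 2·arctan(d/2f) we get f = d / (2·tan(α/2)).
With d = 87.9061 mm and α/2 = 37°, tan(α/2) ≈ 0.75355, so f ≈ 87.9061 / 1.50711 ≈ 58.3277 mm.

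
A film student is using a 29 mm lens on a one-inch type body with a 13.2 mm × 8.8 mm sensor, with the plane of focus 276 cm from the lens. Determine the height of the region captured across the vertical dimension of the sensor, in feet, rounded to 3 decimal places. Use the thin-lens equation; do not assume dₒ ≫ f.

2.719 ft

dₒ: 276 cm = 2760 mm.
Similar triangles through the lens centre give W/dₒ = h/dᵢ; with 1/f = 1/dₒ + 1/dᵢ this gives W = h·(dₒ − f)/f.
W = 8.8 mm × (2760 − 29) / 29 = 8.8 × 94.1724 ≈ 828.717 mm = 828.717/304.8 ft = 2.71889 ft.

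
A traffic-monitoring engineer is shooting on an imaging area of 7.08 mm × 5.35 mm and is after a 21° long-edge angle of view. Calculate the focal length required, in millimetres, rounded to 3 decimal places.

19.100 mm

From α = 2·arctan(w/2f) we get f = w / (2·tan(α/2)).
With w = 7.08 mm and α/2 = 10.5°, tan(α/2) ≈ 0.18534, so f ≈ 7.08 / 0.37068 ≈ 19.1001 mm.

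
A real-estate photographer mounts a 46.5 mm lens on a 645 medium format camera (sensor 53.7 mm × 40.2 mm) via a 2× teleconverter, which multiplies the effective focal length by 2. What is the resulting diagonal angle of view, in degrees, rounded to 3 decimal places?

Effective focal length f = 46.5 × 2 = 93 mm.
Sensor diagonal = √(53.7² + 40.2²) = √4499.7300 ≈ 67.0800 mm.
α = 2·arctan(67.080 / (2 × 93)) = 2·arctan(0.36065) ≈ 39.6632°.

39.663°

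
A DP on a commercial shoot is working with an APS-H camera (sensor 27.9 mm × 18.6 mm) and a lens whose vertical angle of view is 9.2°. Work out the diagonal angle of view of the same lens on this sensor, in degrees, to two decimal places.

16.51°

From the vertical AOV: f = 18.6 / (2·tan(4.6°)) = 18.6 / 0.16092 ≈ 115.5881 mm.
Sensor diagonal = √(27.9² + 18.6²) = √1124.3700 ≈ 33.5316 mm.
Diagonal AOV = 2·arctan(33.5316 / (2 × 115.5881)) = 2·arctan(0.14505) ≈ 16.5061°.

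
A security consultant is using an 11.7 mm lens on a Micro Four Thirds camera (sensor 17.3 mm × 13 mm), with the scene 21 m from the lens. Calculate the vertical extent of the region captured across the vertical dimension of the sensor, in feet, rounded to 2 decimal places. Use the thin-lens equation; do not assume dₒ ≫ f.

dₒ: 21 m = 21000 mm.
Similar triangles through the lens centre give W/dₒ = h/dᵢ; with 1/f = 1/dₒ + 1/dᵢ this gives W = h·(dₒ − f)/f.
W = 13 mm × (21000 − 11.7) / 11.7 = 13 × 1793.8718 ≈ 23320.333 mm = 23320.333/304.8 ft = 76.5103 ft.

76.51 ft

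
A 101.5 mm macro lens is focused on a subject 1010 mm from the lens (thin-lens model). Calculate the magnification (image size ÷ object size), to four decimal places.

0.1117×

Thin lens: 1/f = 1/dₒ + 1/dᵢ → 1/dᵢ = 1/101.5 − 1/1010 = 0.0088621 mm⁻¹, so dᵢ ≈ 112.8398 mm.
Magnification m = dᵢ/dₒ = 112.8398/1010 ≈ 0.11172.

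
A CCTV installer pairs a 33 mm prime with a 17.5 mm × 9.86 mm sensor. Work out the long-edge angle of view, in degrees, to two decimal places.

Angle of view α = 2·arctan(w/2f) with w = 17.5 mm and f = 33 mm.
w/2f = 0.26515; arctan(0.26515) ≈ 14.8503°, so α ≈ 29.7007°.

29.70°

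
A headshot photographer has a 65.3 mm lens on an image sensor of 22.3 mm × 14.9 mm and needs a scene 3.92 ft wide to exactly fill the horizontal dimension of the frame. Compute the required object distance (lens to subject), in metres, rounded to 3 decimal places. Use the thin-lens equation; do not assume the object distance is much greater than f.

3.564 m

W: 3.92 ft × 304.8 mm/ft = 1194.82 mm.
Magnification m = w/W = dᵢ/dₒ; combined with 1/f = 1/dₒ + 1/dᵢ this gives dₒ = f·(1 + W/w).
dₒ = 65.3 mm × (1 + 1194.82/22.3) = 65.3 × 54.5792 ≈ 3564.021 mm = 3.56402 m.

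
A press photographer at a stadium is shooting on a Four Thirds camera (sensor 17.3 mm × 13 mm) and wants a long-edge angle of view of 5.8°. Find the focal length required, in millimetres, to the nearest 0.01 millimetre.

170.75 mm

From α = 2·arctan(w/2f) we get f = w / (2·tan(α/2)).
With w = 17.3 mm and α/2 = 2.9°, tan(α/2) ≈ 0.05066, so f ≈ 17.3 / 0.10132 ≈ 170.7535 mm.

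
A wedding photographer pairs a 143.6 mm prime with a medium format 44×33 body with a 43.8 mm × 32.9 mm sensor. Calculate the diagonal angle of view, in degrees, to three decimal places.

Sensor diagonal = √(43.8² + 32.9²) = √3000.8500 ≈ 54.7800 mm.
Angle of view α = 2·arctan(d/2f) with d = 54.7800 mm and f = 143.6 mm.
d/2f = 0.19074; arctan(0.19074) ≈ 10.7988°, so α ≈ 21.5976°.

21.598°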